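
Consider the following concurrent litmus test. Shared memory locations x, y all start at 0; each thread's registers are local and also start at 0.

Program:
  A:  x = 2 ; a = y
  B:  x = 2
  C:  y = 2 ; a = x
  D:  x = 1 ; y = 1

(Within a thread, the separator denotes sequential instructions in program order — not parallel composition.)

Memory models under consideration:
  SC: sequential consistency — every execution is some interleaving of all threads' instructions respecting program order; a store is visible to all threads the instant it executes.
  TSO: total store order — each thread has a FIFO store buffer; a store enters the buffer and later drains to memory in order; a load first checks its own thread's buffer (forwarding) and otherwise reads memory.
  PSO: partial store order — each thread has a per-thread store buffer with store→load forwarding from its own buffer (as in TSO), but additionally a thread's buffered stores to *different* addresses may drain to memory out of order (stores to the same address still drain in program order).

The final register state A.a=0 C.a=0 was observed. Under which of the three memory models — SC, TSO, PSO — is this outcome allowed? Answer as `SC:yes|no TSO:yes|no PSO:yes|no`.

SC:no TSO:yes PSO:yes

outcome vector order: (A.a,C.a)
[SC] allowed = {<0 1> <0 2> <1 0> <1 1> <1 2> <2 0> <2 1> <2 2>}
[TSO] allowed = {<0 0> <0 1> <0 2> <1 0> <1 1> <1 2> <2 0> <2 1> <2 2>}
[PSO] allowed = {<0 0> <0 1> <0 2> <1 0> <1 1> <1 2> <2 0> <2 1> <2 2>}
target <0 0> ∈ {TSO,PSO}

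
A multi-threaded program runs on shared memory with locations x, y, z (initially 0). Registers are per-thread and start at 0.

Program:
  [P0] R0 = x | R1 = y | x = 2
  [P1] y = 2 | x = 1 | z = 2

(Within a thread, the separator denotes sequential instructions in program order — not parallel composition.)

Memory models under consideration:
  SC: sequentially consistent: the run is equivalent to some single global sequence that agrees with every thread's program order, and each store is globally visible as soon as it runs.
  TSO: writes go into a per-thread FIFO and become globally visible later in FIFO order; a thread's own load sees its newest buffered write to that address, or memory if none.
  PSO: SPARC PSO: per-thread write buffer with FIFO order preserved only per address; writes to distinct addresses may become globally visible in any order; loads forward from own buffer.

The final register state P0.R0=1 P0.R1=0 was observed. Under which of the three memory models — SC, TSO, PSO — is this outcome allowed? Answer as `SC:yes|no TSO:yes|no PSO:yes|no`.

SC:no TSO:no PSO:yes

outcome vector order: (P0.R0,P0.R1)
under SC → <0 0>, <0 2>, <1 2>
under TSO → <0 0>, <0 2>, <1 2>
under PSO → <0 0>, <0 2>, <1 0>, <1 2>
target <1 0> ∈ {PSO}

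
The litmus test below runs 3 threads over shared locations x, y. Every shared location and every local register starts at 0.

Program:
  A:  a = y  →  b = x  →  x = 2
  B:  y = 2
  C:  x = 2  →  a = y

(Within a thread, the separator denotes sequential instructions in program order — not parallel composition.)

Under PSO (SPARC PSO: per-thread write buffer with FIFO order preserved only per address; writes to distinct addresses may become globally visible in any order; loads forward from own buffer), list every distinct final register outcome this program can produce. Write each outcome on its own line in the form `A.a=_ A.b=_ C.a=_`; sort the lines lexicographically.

outcome vector order: (A.a,A.b,C.a)
|PSO outcomes| = 8

A.a=0 A.b=0 C.a=0
A.a=0 A.b=0 C.a=2
A.a=0 A.b=2 C.a=0
A.a=0 A.b=2 C.a=2
A.a=2 A.b=0 C.a=0
A.a=2 A.b=0 C.a=2
A.a=2 A.b=2 C.a=0
A.a=2 A.b=2 C.a=2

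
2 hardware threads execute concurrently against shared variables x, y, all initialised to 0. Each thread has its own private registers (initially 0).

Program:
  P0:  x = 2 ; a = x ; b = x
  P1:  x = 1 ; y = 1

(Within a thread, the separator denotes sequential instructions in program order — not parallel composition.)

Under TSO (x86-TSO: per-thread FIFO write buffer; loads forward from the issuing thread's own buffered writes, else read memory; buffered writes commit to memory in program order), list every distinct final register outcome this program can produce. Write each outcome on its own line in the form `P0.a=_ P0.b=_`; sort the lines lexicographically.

outcome vector order: (P0.a,P0.b)
|TSO outcomes| = 3

P0.a=1 P0.b=1
P0.a=2 P0.b=1
P0.a=2 P0.b=2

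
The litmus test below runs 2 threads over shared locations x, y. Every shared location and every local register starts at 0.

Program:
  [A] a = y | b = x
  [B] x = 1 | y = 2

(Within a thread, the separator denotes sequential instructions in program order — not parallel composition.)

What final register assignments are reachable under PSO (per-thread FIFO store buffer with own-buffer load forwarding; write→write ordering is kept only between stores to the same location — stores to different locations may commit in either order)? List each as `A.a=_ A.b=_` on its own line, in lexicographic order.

A.a=0 A.b=0
A.a=0 A.b=1
A.a=2 A.b=0
A.a=2 A.b=1

outcome vector order: (A.a,A.b)
|PSO outcomes| = 4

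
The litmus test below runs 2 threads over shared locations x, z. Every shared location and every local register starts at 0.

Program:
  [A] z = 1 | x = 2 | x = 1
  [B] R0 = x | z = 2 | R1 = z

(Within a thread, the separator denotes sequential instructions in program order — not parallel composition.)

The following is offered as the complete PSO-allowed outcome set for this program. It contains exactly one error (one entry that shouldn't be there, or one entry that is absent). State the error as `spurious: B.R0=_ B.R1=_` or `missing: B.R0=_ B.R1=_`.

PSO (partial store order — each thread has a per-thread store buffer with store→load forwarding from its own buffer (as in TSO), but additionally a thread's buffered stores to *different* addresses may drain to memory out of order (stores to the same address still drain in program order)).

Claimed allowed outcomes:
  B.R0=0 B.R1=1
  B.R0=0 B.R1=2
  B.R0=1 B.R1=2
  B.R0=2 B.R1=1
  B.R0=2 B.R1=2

missing: B.R0=1 B.R1=1

outcome vector order: (B.R0,B.R1)
under PSO → 01 02 11 12 21 22
PSO∖claimed = {11}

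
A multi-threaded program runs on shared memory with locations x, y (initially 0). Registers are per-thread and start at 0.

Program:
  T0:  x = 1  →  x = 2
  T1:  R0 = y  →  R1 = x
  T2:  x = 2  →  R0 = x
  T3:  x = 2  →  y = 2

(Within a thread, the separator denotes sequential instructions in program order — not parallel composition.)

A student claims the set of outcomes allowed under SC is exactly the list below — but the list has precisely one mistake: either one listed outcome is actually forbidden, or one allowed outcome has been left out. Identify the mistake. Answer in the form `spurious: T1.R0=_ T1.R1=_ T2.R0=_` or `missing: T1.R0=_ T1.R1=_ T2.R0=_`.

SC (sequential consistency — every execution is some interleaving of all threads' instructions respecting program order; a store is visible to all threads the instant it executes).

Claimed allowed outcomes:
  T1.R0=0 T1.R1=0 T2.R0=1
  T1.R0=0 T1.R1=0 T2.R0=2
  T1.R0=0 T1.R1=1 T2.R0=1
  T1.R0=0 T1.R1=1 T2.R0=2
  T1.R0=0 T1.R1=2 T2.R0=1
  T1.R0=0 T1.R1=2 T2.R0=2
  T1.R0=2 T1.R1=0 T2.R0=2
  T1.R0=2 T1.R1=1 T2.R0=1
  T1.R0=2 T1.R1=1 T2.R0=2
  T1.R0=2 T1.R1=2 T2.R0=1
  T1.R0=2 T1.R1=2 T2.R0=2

outcome vector order: (T1.R0,T1.R1,T2.R0)
under SC → 0/0/1 0/0/2 0/1/1 0/1/2 0/2/1 0/2/2 2/1/1 2/1/2 2/2/1 2/2/2
claimed∖SC = {2/0/2}

spurious: T1.R0=2 T1.R1=0 T2.R0=2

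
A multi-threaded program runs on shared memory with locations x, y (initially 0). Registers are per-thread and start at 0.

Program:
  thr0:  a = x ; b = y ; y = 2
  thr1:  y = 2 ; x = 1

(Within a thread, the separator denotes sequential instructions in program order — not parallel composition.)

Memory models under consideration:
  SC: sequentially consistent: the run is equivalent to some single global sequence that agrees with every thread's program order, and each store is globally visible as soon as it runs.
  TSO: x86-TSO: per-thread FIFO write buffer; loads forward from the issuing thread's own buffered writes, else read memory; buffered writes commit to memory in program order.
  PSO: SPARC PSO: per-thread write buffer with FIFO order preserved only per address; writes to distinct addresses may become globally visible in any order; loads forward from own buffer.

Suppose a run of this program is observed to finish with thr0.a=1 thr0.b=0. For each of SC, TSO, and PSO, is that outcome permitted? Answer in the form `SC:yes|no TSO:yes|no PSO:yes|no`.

SC:no TSO:no PSO:yes

outcome vector order: (thr0.a,thr0.b)
[SC] allowed = {<0 0>; <0 2>; <1 2>}
[TSO] allowed = {<0 0>; <0 2>; <1 2>}
[PSO] allowed = {<0 0>; <0 2>; <1 0>; <1 2>}
target <1 0> ∈ {PSO}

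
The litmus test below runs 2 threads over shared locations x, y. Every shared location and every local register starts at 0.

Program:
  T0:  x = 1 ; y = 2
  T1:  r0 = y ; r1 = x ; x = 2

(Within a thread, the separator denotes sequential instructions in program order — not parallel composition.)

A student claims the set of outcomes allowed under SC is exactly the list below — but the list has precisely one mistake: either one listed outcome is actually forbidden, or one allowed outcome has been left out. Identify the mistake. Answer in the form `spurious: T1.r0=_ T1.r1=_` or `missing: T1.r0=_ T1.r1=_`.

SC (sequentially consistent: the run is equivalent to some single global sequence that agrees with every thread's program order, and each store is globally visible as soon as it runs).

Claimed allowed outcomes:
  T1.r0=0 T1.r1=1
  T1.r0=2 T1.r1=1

missing: T1.r0=0 T1.r1=0

outcome vector order: (T1.r0,T1.r1)
under SC → (0,0), (0,1), (2,1)
SC∖claimed = {(0,0)}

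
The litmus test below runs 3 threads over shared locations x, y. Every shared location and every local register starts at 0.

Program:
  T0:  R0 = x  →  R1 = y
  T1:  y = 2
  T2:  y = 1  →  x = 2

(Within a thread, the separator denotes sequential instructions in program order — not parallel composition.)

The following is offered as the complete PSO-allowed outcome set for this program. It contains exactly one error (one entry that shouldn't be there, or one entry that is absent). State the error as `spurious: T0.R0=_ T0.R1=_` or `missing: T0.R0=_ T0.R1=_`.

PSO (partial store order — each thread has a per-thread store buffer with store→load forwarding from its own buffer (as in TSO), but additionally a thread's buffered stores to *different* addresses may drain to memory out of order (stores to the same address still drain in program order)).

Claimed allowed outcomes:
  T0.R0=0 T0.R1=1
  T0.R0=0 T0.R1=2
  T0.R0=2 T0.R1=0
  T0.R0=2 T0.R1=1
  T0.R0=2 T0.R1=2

outcome vector order: (T0.R0,T0.R1)
PSO (6): 0/0; 0/1; 0/2; 2/0; 2/1; 2/2
PSO∖claimed = {0/0}

missing: T0.R0=0 T0.R1=0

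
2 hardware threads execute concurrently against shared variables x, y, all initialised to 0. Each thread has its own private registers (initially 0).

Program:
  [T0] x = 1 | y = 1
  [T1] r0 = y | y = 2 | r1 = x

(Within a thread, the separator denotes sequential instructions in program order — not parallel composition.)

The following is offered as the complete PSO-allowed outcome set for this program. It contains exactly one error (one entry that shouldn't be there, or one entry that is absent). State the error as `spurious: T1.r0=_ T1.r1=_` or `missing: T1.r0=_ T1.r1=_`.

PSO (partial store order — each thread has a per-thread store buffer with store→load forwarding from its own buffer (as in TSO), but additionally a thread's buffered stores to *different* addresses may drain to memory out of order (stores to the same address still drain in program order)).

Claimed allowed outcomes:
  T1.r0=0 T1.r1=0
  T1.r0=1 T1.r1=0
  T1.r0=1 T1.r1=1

missing: T1.r0=0 T1.r1=1

outcome vector order: (T1.r0,T1.r1)
[PSO] allowed = {0/0, 0/1, 1/0, 1/1}
PSO∖claimed = {0/1}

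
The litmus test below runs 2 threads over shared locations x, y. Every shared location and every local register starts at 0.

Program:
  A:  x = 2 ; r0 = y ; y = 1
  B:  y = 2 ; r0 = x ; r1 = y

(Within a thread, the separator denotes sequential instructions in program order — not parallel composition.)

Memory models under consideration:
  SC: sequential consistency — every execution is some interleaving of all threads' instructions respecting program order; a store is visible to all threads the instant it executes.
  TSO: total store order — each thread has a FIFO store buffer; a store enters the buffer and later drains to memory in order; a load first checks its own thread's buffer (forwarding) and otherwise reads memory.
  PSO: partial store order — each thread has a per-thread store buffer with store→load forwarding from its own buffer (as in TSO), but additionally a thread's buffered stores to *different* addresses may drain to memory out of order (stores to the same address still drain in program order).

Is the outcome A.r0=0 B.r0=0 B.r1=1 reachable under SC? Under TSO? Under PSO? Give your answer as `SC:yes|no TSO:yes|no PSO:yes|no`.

outcome vector order: (A.r0,B.r0,B.r1)
[SC] allowed = {<0 2 1>, <0 2 2>, <2 0 1>, <2 0 2>, <2 2 1>, <2 2 2>}
[TSO] allowed = {<0 0 1>, <0 0 2>, <0 2 1>, <0 2 2>, <2 0 1>, <2 0 2>, <2 2 1>, <2 2 2>}
[PSO] allowed = {<0 0 1>, <0 0 2>, <0 2 1>, <0 2 2>, <2 0 1>, <2 0 2>, <2 2 1>, <2 2 2>}
target <0 0 1> ∈ {TSO,PSO}

SC:no TSO:yes PSO:yes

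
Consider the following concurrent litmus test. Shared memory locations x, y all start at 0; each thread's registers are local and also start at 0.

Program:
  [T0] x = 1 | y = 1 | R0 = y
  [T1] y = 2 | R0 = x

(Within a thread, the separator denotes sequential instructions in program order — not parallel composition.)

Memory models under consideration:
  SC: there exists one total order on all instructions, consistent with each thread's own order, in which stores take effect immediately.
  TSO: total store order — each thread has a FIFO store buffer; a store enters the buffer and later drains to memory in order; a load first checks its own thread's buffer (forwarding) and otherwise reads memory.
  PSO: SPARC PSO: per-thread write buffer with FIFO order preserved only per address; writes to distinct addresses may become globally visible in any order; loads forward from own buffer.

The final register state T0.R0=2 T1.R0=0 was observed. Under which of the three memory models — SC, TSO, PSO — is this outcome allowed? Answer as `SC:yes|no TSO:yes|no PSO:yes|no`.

outcome vector order: (T0.R0,T1.R0)
SC: 3 outcomes — {10 11 21}
TSO: 4 outcomes — {10 11 20 21}
PSO: 4 outcomes — {10 11 20 21}
target 20 ∈ {TSO,PSO}

SC:no TSO:yes PSO:yes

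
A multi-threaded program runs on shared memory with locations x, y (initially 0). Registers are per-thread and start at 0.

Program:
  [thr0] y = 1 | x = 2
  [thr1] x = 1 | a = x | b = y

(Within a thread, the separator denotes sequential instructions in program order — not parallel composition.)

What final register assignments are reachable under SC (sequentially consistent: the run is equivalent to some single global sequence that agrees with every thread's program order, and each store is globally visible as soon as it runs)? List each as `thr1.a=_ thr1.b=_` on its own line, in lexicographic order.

thr1.a=1 thr1.b=0
thr1.a=1 thr1.b=1
thr1.a=2 thr1.b=1

outcome vector order: (thr1.a,thr1.b)
|SC outcomes| = 3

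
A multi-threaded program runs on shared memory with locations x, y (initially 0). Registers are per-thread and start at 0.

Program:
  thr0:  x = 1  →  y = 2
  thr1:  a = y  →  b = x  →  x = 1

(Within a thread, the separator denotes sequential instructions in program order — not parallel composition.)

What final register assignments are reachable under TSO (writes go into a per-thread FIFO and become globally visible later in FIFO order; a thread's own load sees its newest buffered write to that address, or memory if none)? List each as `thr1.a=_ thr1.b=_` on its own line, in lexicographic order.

thr1.a=0 thr1.b=0
thr1.a=0 thr1.b=1
thr1.a=2 thr1.b=1

outcome vector order: (thr1.a,thr1.b)
|TSO outcomes| = 3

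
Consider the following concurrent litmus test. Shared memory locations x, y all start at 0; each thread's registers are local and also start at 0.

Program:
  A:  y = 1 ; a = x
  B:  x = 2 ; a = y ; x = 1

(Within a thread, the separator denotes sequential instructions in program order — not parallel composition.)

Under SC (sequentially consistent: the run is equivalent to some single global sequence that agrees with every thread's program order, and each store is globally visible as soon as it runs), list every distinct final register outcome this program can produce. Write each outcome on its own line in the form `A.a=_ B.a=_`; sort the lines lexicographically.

outcome vector order: (A.a,B.a)
|SC outcomes| = 5

A.a=0 B.a=1
A.a=1 B.a=0
A.a=1 B.a=1
A.a=2 B.a=0
A.a=2 B.a=1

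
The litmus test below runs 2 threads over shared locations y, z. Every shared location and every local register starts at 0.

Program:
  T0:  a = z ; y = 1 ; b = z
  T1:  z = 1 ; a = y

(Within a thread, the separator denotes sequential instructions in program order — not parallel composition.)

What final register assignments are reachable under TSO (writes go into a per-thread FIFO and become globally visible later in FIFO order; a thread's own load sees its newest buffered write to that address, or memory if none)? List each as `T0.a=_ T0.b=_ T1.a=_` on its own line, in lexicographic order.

outcome vector order: (T0.a,T0.b,T1.a)
|TSO outcomes| = 6

T0.a=0 T0.b=0 T1.a=0
T0.a=0 T0.b=0 T1.a=1
T0.a=0 T0.b=1 T1.a=0
T0.a=0 T0.b=1 T1.a=1
T0.a=1 T0.b=1 T1.a=0
T0.a=1 T0.b=1 T1.a=1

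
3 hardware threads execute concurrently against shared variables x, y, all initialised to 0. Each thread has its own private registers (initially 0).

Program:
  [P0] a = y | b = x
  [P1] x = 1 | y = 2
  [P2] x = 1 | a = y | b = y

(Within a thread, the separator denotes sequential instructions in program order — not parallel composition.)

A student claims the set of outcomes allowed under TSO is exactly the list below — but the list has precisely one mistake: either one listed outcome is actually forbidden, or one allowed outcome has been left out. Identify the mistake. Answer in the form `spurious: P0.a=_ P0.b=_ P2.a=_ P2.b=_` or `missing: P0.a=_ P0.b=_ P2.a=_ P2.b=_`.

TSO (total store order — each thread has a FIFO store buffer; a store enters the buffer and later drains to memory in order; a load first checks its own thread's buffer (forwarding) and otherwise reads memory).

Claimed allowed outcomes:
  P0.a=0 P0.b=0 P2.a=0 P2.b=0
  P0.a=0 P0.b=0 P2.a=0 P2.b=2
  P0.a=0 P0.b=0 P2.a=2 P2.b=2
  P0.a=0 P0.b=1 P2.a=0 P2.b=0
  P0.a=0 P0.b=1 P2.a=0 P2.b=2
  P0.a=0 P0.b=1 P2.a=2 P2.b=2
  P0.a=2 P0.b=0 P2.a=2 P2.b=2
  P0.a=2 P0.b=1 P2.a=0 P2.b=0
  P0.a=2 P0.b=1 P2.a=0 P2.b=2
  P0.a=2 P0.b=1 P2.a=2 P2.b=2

spurious: P0.a=2 P0.b=0 P2.a=2 P2.b=2

outcome vector order: (P0.a,P0.b,P2.a,P2.b)
TSO (9): <0 0 0 0>, <0 0 0 2>, <0 0 2 2>, <0 1 0 0>, <0 1 0 2>, <0 1 2 2>, <2 1 0 0>, <2 1 0 2>, <2 1 2 2>
claimed∖TSO = {<2 0 2 2>}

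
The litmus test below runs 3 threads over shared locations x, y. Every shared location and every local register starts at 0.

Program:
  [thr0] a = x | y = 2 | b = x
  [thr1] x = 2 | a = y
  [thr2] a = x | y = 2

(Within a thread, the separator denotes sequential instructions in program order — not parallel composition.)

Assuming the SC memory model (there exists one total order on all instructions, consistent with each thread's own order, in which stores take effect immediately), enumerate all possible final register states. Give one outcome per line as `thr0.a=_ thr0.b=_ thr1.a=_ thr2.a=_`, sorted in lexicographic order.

outcome vector order: (thr0.a,thr0.b,thr1.a,thr2.a)
|SC outcomes| = 10

thr0.a=0 thr0.b=0 thr1.a=2 thr2.a=0
thr0.a=0 thr0.b=0 thr1.a=2 thr2.a=2
thr0.a=0 thr0.b=2 thr1.a=0 thr2.a=0
thr0.a=0 thr0.b=2 thr1.a=0 thr2.a=2
thr0.a=0 thr0.b=2 thr1.a=2 thr2.a=0
thr0.a=0 thr0.b=2 thr1.a=2 thr2.a=2
thr0.a=2 thr0.b=2 thr1.a=0 thr2.a=0
thr0.a=2 thr0.b=2 thr1.a=0 thr2.a=2
thr0.a=2 thr0.b=2 thr1.a=2 thr2.a=0
thr0.a=2 thr0.b=2 thr1.a=2 thr2.a=2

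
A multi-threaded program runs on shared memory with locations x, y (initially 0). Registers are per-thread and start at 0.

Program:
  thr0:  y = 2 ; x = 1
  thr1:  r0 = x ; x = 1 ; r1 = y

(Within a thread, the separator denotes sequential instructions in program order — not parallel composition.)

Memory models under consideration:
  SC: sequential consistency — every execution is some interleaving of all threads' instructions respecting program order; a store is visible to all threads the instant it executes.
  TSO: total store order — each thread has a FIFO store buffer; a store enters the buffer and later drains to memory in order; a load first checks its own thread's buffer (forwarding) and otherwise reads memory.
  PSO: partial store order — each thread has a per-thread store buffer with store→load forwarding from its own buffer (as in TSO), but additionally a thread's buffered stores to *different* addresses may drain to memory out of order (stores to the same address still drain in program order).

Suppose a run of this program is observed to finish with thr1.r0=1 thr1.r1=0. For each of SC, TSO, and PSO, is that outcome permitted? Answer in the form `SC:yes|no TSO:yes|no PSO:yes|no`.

outcome vector order: (thr1.r0,thr1.r1)
[SC] allowed = {<0 0>; <0 2>; <1 2>}
[TSO] allowed = {<0 0>; <0 2>; <1 2>}
[PSO] allowed = {<0 0>; <0 2>; <1 0>; <1 2>}
target <1 0> ∈ {PSO}

SC:no TSO:no PSO:yes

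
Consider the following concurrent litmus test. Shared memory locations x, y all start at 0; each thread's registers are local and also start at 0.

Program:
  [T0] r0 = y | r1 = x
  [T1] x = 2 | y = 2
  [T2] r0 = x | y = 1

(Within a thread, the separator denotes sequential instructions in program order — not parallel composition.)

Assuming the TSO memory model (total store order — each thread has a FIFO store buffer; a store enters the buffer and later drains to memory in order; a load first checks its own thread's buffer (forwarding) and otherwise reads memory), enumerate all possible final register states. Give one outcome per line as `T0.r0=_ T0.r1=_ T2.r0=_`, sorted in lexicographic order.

T0.r0=0 T0.r1=0 T2.r0=0
T0.r0=0 T0.r1=0 T2.r0=2
T0.r0=0 T0.r1=2 T2.r0=0
T0.r0=0 T0.r1=2 T2.r0=2
T0.r0=1 T0.r1=0 T2.r0=0
T0.r0=1 T0.r1=2 T2.r0=0
T0.r0=1 T0.r1=2 T2.r0=2
T0.r0=2 T0.r1=2 T2.r0=0
T0.r0=2 T0.r1=2 T2.r0=2

outcome vector order: (T0.r0,T0.r1,T2.r0)
|TSO outcomes| = 9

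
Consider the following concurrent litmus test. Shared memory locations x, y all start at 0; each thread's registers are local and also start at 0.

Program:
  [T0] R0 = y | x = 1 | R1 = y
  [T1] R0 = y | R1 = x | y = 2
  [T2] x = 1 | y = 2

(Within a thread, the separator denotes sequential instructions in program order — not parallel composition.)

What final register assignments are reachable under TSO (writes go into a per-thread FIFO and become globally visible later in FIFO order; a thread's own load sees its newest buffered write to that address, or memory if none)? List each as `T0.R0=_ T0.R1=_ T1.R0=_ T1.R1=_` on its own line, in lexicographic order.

T0.R0=0 T0.R1=0 T1.R0=0 T1.R1=0
T0.R0=0 T0.R1=0 T1.R0=0 T1.R1=1
T0.R0=0 T0.R1=0 T1.R0=2 T1.R1=1
T0.R0=0 T0.R1=2 T1.R0=0 T1.R1=0
T0.R0=0 T0.R1=2 T1.R0=0 T1.R1=1
T0.R0=0 T0.R1=2 T1.R0=2 T1.R1=1
T0.R0=2 T0.R1=2 T1.R0=0 T1.R1=0
T0.R0=2 T0.R1=2 T1.R0=0 T1.R1=1
T0.R0=2 T0.R1=2 T1.R0=2 T1.R1=1

outcome vector order: (T0.R0,T0.R1,T1.R0,T1.R1)
|TSO outcomes| = 9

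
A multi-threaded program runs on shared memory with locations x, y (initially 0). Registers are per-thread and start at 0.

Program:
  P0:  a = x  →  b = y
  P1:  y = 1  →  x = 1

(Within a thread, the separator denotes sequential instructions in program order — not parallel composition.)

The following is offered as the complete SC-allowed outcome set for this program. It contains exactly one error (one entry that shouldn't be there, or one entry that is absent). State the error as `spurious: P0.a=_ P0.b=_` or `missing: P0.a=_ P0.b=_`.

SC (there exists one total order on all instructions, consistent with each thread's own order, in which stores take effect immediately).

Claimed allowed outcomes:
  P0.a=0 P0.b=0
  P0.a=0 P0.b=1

missing: P0.a=1 P0.b=1

outcome vector order: (P0.a,P0.b)
SC: 3 outcomes — {(0,0) (0,1) (1,1)}
SC∖claimed = {(1,1)}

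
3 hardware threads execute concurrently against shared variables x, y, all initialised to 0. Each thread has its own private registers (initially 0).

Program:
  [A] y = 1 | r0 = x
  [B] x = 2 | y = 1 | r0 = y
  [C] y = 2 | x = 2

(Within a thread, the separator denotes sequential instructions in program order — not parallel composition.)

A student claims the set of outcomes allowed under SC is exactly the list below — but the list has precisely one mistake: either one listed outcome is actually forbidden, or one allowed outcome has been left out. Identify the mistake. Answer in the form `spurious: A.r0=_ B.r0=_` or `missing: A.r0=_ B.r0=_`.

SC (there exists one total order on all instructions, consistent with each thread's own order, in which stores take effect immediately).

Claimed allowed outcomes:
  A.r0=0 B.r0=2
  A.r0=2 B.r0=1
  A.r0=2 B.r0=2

missing: A.r0=0 B.r0=1

outcome vector order: (A.r0,B.r0)
under SC → 0/1, 0/2, 2/1, 2/2
SC∖claimed = {0/1}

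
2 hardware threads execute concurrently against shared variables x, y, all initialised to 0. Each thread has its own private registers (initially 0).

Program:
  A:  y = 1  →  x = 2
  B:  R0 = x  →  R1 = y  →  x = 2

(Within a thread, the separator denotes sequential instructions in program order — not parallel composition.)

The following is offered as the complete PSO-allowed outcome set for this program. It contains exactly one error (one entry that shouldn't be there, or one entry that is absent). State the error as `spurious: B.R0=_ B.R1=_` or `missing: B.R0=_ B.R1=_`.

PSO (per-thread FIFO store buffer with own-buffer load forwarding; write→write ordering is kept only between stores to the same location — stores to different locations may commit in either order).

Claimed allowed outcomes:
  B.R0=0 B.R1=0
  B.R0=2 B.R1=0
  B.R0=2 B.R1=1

missing: B.R0=0 B.R1=1

outcome vector order: (B.R0,B.R1)
PSO (4): (0,0), (0,1), (2,0), (2,1)
PSO∖claimed = {(0,1)}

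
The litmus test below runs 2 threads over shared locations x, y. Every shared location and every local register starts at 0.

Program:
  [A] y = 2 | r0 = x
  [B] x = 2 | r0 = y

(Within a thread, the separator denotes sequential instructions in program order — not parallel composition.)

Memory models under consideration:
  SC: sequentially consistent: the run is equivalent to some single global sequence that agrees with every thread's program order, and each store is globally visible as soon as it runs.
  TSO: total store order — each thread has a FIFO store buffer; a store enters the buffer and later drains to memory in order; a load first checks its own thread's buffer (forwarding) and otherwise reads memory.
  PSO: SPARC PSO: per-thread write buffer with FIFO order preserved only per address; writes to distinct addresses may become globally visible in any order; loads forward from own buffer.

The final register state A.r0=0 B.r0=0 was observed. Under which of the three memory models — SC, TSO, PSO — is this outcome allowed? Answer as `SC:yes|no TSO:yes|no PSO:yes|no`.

SC:no TSO:yes PSO:yes

outcome vector order: (A.r0,B.r0)
SC (3): <0 2>; <2 0>; <2 2>
TSO (4): <0 0>; <0 2>; <2 0>; <2 2>
PSO (4): <0 0>; <0 2>; <2 0>; <2 2>
target <0 0> ∈ {TSO,PSO}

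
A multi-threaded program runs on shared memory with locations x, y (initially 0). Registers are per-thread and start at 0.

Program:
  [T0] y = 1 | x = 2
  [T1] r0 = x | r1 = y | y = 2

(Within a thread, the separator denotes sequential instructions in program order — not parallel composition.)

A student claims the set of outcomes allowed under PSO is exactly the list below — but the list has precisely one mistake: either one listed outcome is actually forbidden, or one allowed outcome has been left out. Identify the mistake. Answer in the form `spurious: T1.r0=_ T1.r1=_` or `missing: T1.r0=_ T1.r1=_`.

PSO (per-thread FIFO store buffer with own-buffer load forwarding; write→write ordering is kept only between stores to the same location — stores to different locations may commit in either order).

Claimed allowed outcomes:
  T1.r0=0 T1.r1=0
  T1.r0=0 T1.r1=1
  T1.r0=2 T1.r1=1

outcome vector order: (T1.r0,T1.r1)
PSO (4): 00 01 20 21
PSO∖claimed = {20}

missing: T1.r0=2 T1.r1=0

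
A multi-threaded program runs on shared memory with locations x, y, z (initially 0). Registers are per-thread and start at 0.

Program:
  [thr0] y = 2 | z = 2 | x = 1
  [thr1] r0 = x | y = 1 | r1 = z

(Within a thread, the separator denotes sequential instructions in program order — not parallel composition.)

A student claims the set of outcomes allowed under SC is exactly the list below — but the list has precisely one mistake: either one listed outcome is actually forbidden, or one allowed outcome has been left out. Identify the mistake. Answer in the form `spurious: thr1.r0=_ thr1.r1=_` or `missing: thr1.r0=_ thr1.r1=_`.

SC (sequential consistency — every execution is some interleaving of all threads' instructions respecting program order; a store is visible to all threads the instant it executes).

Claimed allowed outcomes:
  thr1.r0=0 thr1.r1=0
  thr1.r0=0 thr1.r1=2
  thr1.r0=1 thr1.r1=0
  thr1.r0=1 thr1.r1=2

spurious: thr1.r0=1 thr1.r1=0

outcome vector order: (thr1.r0,thr1.r1)
SC (3): 00; 02; 12
claimed∖SC = {10}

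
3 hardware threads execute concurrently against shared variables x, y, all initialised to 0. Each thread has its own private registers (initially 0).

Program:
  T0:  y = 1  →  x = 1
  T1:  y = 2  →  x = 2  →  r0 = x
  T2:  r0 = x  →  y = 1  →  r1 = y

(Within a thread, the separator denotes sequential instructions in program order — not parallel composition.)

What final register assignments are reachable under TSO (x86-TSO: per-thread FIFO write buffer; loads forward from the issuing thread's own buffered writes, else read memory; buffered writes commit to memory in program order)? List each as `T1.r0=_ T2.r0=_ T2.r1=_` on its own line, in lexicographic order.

outcome vector order: (T1.r0,T2.r0,T2.r1)
|TSO outcomes| = 9

T1.r0=1 T2.r0=0 T2.r1=1
T1.r0=1 T2.r0=0 T2.r1=2
T1.r0=1 T2.r0=1 T2.r1=1
T1.r0=1 T2.r0=2 T2.r1=1
T1.r0=2 T2.r0=0 T2.r1=1
T1.r0=2 T2.r0=0 T2.r1=2
T1.r0=2 T2.r0=1 T2.r1=1
T1.r0=2 T2.r0=1 T2.r1=2
T1.r0=2 T2.r0=2 T2.r1=1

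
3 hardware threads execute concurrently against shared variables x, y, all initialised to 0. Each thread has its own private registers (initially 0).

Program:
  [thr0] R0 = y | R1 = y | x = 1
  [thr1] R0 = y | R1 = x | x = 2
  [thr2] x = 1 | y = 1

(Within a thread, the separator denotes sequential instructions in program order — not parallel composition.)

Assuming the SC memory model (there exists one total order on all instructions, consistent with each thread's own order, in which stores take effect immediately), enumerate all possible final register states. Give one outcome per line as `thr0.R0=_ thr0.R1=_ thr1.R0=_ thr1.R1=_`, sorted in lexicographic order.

outcome vector order: (thr0.R0,thr0.R1,thr1.R0,thr1.R1)
|SC outcomes| = 9

thr0.R0=0 thr0.R1=0 thr1.R0=0 thr1.R1=0
thr0.R0=0 thr0.R1=0 thr1.R0=0 thr1.R1=1
thr0.R0=0 thr0.R1=0 thr1.R0=1 thr1.R1=1
thr0.R0=0 thr0.R1=1 thr1.R0=0 thr1.R1=0
thr0.R0=0 thr0.R1=1 thr1.R0=0 thr1.R1=1
thr0.R0=0 thr0.R1=1 thr1.R0=1 thr1.R1=1
thr0.R0=1 thr0.R1=1 thr1.R0=0 thr1.R1=0
thr0.R0=1 thr0.R1=1 thr1.R0=0 thr1.R1=1
thr0.R0=1 thr0.R1=1 thr1.R0=1 thr1.R1=1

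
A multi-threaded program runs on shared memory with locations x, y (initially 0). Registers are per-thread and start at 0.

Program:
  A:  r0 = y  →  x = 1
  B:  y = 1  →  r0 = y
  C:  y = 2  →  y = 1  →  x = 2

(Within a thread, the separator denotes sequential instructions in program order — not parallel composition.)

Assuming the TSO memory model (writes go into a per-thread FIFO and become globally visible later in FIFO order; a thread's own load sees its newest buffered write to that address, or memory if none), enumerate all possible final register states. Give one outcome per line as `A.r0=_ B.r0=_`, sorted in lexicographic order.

outcome vector order: (A.r0,B.r0)
|TSO outcomes| = 6

A.r0=0 B.r0=1
A.r0=0 B.r0=2
A.r0=1 B.r0=1
A.r0=1 B.r0=2
A.r0=2 B.r0=1
A.r0=2 B.r0=2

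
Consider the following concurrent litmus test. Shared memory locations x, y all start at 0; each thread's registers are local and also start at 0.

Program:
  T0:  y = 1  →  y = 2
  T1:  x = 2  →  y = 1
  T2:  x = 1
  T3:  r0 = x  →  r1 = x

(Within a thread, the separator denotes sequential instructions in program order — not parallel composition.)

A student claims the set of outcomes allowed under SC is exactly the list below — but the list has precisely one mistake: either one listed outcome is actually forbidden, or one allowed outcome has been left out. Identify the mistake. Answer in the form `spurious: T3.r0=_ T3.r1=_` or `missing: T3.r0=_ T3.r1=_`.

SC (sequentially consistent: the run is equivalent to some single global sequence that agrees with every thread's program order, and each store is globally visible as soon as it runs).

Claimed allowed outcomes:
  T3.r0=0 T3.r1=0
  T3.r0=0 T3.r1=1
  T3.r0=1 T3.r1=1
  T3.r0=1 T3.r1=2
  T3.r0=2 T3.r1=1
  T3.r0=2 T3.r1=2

outcome vector order: (T3.r0,T3.r1)
under SC → 00, 01, 02, 11, 12, 21, 22
SC∖claimed = {02}

missing: T3.r0=0 T3.r1=2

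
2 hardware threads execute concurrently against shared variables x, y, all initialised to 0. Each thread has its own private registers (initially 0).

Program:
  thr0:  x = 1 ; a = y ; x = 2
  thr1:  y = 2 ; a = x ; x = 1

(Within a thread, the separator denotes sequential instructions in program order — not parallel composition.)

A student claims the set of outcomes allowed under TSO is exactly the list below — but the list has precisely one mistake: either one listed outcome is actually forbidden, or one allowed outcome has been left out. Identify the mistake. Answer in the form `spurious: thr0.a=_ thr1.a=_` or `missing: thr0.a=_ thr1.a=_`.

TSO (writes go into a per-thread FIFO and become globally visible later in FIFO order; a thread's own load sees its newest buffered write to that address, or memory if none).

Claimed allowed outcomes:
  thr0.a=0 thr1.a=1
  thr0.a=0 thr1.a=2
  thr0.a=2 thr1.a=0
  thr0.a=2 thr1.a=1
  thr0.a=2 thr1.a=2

outcome vector order: (thr0.a,thr1.a)
TSO (6): (0,0), (0,1), (0,2), (2,0), (2,1), (2,2)
TSO∖claimed = {(0,0)}

missing: thr0.a=0 thr1.a=0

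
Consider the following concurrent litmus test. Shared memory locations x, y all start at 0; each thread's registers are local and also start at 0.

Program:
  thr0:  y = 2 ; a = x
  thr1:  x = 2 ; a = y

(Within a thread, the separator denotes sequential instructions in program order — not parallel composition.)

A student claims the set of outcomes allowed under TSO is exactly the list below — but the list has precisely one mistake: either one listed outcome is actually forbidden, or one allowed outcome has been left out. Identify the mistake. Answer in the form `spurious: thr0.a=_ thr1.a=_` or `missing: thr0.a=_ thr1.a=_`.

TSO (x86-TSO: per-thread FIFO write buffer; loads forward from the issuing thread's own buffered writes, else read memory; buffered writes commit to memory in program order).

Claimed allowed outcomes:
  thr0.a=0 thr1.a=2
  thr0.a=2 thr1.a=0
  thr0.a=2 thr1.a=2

outcome vector order: (thr0.a,thr1.a)
[TSO] allowed = {(0,0); (0,2); (2,0); (2,2)}
TSO∖claimed = {(0,0)}

missing: thr0.a=0 thr1.a=0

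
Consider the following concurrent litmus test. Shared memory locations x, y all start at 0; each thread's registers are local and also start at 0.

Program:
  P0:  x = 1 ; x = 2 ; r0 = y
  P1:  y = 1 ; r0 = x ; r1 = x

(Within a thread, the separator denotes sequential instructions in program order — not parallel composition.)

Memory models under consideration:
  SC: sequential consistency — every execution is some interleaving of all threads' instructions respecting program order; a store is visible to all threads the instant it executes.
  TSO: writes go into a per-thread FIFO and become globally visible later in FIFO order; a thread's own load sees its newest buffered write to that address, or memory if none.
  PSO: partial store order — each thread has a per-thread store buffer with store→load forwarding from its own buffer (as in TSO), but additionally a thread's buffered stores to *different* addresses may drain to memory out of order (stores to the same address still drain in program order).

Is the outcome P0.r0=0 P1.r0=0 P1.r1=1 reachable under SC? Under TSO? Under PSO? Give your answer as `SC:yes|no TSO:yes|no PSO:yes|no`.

SC:no TSO:yes PSO:yes

outcome vector order: (P0.r0,P1.r0,P1.r1)
[SC] allowed = {022; 100; 101; 102; 111; 112; 122}
[TSO] allowed = {000; 001; 002; 011; 012; 022; 100; 101; 102; 111; 112; 122}
[PSO] allowed = {000; 001; 002; 011; 012; 022; 100; 101; 102; 111; 112; 122}
target 001 ∈ {TSO,PSO}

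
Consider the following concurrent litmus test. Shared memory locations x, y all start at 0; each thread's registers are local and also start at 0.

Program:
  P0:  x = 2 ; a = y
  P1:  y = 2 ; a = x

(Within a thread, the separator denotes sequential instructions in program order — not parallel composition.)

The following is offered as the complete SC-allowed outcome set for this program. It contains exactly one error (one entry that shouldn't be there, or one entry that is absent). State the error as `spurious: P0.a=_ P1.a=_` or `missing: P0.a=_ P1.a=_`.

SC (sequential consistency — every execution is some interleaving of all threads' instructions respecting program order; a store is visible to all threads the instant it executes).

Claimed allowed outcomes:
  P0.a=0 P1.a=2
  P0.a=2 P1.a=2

missing: P0.a=2 P1.a=0

outcome vector order: (P0.a,P1.a)
under SC → 0/2, 2/0, 2/2
SC∖claimed = {2/0}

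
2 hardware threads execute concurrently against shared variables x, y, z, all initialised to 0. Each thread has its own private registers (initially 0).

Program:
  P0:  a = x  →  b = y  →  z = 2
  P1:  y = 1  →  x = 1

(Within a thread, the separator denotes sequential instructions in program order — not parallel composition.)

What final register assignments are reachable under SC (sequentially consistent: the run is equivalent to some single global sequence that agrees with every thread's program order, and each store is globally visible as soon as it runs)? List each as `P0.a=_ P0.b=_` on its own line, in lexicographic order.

outcome vector order: (P0.a,P0.b)
|SC outcomes| = 3

P0.a=0 P0.b=0
P0.a=0 P0.b=1
P0.a=1 P0.b=1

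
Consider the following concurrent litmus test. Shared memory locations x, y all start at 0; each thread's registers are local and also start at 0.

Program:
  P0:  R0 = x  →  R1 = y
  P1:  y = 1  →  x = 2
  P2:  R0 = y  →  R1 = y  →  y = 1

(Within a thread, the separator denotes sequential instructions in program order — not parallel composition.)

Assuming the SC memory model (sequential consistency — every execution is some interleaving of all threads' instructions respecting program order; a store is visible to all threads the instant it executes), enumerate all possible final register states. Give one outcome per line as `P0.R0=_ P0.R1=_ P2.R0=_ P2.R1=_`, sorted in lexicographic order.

P0.R0=0 P0.R1=0 P2.R0=0 P2.R1=0
P0.R0=0 P0.R1=0 P2.R0=0 P2.R1=1
P0.R0=0 P0.R1=0 P2.R0=1 P2.R1=1
P0.R0=0 P0.R1=1 P2.R0=0 P2.R1=0
P0.R0=0 P0.R1=1 P2.R0=0 P2.R1=1
P0.R0=0 P0.R1=1 P2.R0=1 P2.R1=1
P0.R0=2 P0.R1=1 P2.R0=0 P2.R1=0
P0.R0=2 P0.R1=1 P2.R0=0 P2.R1=1
P0.R0=2 P0.R1=1 P2.R0=1 P2.R1=1

outcome vector order: (P0.R0,P0.R1,P2.R0,P2.R1)
|SC outcomes| = 9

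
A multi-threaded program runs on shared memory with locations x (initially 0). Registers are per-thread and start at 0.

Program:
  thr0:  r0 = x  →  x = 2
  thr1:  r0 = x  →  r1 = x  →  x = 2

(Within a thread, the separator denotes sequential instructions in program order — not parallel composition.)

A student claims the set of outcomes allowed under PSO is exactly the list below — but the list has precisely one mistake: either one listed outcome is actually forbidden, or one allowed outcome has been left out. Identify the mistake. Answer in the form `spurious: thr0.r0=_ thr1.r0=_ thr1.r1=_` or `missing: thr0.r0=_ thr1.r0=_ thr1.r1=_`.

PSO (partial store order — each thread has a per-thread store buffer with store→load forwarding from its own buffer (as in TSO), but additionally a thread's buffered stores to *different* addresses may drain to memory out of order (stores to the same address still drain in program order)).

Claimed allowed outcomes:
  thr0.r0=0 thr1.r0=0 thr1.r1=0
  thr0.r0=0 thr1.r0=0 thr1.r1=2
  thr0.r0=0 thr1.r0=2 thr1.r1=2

missing: thr0.r0=2 thr1.r0=0 thr1.r1=0

outcome vector order: (thr0.r0,thr1.r0,thr1.r1)
PSO (4): 000, 002, 022, 200
PSO∖claimed = {200}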